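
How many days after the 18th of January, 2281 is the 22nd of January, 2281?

4

Within January 2281: 22 − 18 = 4 days.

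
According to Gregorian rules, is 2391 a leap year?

No

2391 is not a leap year.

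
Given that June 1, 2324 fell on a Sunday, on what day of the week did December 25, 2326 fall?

Saturday

June 1, 2324 → June 1, 2325: 365 days.
June 1, 2325 → June 1, 2326: 365 days.
June 2326: 30 − 1 = 29 days remain.
Then July (31), August (31), September (30), October (31), November (30): 31 + 31 + 30 + 31 + 30 = 153 days.
December 1–25, 2326: 25 days.
Residual: 207 days.
Total: 937 days.
937 mod 7 = 6, so 6 days after Sunday is Saturday.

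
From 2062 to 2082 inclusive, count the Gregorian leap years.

5

Years divisible by 4 in [2062, 2082]: 2064, 2068, 2072, 2076, 2080.
No century exceptions apply. Count: 5.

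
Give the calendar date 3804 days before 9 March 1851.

8 October 1840

Count 3804 days before March 9, 1851:
From October 8, 1840 to October 8, 1850: 10 years, of which 2 contain a Feb 29 — 8×365 + 2×366 = 3652 days.
October 1850: 31 − 8 = 23 days remain.
Then November (30), December (31), January (31), February 1851 (28): 30 + 31 + 31 + 28 = 120 days.
March 1–9, 1851: 9 days.
Residual: 152 days.
Total: 3804 days.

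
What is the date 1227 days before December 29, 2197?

August 20, 2194

Count 1227 days before December 29, 2197:
August 20, 2194 → August 20, 2195: 365 days.
August 20, 2195 → August 20, 2196: 366 days (2196 is a leap year).
August 20, 2196 → August 20, 2197: 365 days.
August 2197: 31 − 20 = 11 days remain.
Then September (30), October (31), November (30): 30 + 31 + 30 = 91 days.
December 1–29, 2197: 29 days.
Residual: 131 days.
Total: 1227 days.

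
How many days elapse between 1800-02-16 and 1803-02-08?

1087

February 16, 1800 → February 16, 1801: 365 days (1800 is not a leap year (divisible by 100 but not 400)).
February 16, 1801 → February 16, 1802: 365 days.
February 1802: 28 − 16 = 12 days remain (1802 is not a leap year, so February has 28 days).
Then 11 full months totalling 337 days.
February 1–8, 1803: 8 days (1803 is not a leap year).
Residual: 357 days.
Total: 1087 days.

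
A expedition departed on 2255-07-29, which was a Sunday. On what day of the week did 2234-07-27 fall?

Count forward from the earlier date (July 27, 2234) to the later (July 29, 2255):
From July 27, 2234 to July 27, 2255: 21 years, of which 5 contain a Feb 29 — 16×365 + 5×366 = 7670 days.
Within July 2255: 29 − 27 = 2 days.
Total: 7672 days.
7672 is a multiple of 7, so 2234-07-27 falls on the same weekday: Sunday.

Sunday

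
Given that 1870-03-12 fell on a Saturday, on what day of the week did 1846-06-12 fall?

Friday

Count forward from the earlier date (June 12, 1846) to the later (March 12, 1870):
Day-of-year of June 12, 1846: 163.
Day-of-year of March 12, 1870: 71.
1846 has 365 days, so 365 − 163 = 202 days remain in 1846.
Full years 1847–1869: 17 common + 6 leap = 17×365 + 6×366 = 8401 days.
Total: 202 + 8401 + 71 = 8674 days.
8674 mod 7 = 1, so 1 day before Saturday is Friday.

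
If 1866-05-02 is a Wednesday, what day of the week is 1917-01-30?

Day-of-year of May 2, 1866: 122.
Day-of-year of January 30, 1917: 30.
1866 has 365 days, so 365 − 122 = 243 days remain in 1866.
Full years 1867–1916: 38 common + 12 leap = 38×365 + 12×366 = 18262 days.
Total: 243 + 18262 + 30 = 18535 days.
18535 mod 7 = 6, so 6 days after Wednesday is Tuesday.

Tuesday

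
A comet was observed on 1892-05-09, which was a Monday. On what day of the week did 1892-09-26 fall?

May 1892: 31 − 9 = 22 days remain.
Then June (30), July (31), August (31): 30 + 31 + 31 = 92 days.
September 1–26, 1892: 26 days.
Total: 22 + 92 + 26 = 140 days.
140 is a multiple of 7, so 1892-09-26 falls on the same weekday: Monday.

Monday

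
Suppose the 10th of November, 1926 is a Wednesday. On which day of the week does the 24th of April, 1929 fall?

Wednesday

Day-of-year of November 10, 1926: 314.
Day-of-year of April 24, 1929: 114.
1926 has 365 days, so 365 − 314 = 51 days remain in 1926.
Full years: 1927: 365; 1928: 366. Sum = 731.
Total: 51 + 731 + 114 = 896 days.
896 is a multiple of 7, so the 24th of April, 1929 falls on the same weekday: Wednesday.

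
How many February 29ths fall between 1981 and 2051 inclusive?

Years divisible by 4: 1984, 1988, …, 2048 — 17 in all.
2000 is divisible by 400, so still leap.
No century exceptions apply. Count: 17.

17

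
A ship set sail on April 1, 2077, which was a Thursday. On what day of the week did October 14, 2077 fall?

Thursday

April 2077: 30 − 1 = 29 days remain.
Then May (31), June (30), July (31), August (31), September (30): 31 + 30 + 31 + 31 + 30 = 153 days.
October 1–14, 2077: 14 days.
Total: 29 + 153 + 14 = 196 days.
196 is a multiple of 7, so October 14, 2077 falls on the same weekday: Thursday.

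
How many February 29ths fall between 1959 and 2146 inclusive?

46

Years divisible by 4: 1960, 1964, …, 2144 — 47 in all.
Of these, 2100 is divisible by 100 but not 400, so not leap.
2000 is divisible by 400, so still leap.
Leap years: 47 − 1 = 46.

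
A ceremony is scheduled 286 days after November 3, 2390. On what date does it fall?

August 16, 2391

Count 286 days after November 3, 2390:
Day-of-year of November 3, 2390: 307.
Day-of-year of August 16, 2391: 228.
2390 has 365 days, so 365 − 307 = 58 days remain in 2390.
Total: 58 + 228 = 286 days.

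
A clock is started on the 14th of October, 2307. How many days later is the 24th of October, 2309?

October 2307: 31 − 14 = 17 days remain.
Then 23 full months totalling 700 days.
October 1–24, 2309: 24 days.
Total: 17 + 700 + 24 = 741 days.

741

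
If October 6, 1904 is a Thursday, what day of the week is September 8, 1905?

Day-of-year of October 6, 1904: 280.
Day-of-year of September 8, 1905: 251.
1904 has 366 days, so 366 − 280 = 86 days remain in 1904.
Total: 86 + 251 = 337 days.
337 mod 7 = 1, so 1 day after Thursday is Friday.

Friday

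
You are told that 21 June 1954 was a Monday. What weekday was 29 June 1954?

Tuesday

Within June 1954: 29 − 21 = 8 days.
8 mod 7 = 1, so 1 day after Monday is Tuesday.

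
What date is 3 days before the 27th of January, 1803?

the 24th of January, 1803

Count 3 days before January 27, 1803:
Within January 1803: 27 − 24 = 3 days.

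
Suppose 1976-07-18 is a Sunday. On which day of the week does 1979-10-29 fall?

July 18, 1976 → July 18, 1977: 365 days.
July 18, 1977 → July 18, 1978: 365 days.
July 18, 1978 → July 18, 1979: 365 days.
July 1979: 31 − 18 = 13 days remain.
Then August (31), September (30): 31 + 30 = 61 days.
October 1–29, 1979: 29 days.
Residual: 103 days.
Total: 1198 days.
1198 mod 7 = 1, so 1 day after Sunday is Monday.

Monday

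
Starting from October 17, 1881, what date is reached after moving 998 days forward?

July 11, 1884

Count 998 days after October 17, 1881:
Day-of-year of October 17, 1881: 290.
Day-of-year of July 11, 1884: 193.
1881 has 365 days, so 365 − 290 = 75 days remain in 1881.
Full years: 1882: 365; 1883: 365. Sum = 730.
Total: 75 + 730 + 193 = 998 days.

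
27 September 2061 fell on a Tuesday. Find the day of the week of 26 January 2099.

Day-of-year of September 27, 2061: 270.
Day-of-year of January 26, 2099: 26.
2061 has 365 days, so 365 − 270 = 95 days remain in 2061.
Full years 2062–2098: 28 common + 9 leap = 28×365 + 9×366 = 13514 days.
Total: 95 + 13514 + 26 = 13635 days.
13635 mod 7 = 6, so 6 days after Tuesday is Monday.

Monday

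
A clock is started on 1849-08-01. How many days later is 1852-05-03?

August 1, 1849 → August 1, 1850: 365 days.
August 1, 1850 → August 1, 1851: 365 days.
August 1851: 31 − 1 = 30 days remain.
Then September (30), October (31), November (30), December (31), January (31), February 1852 (29), March (31), April (30): 30 + 31 + 30 + 31 + 31 + 29 + 31 + 30 = 243 days.
May 1–3, 1852: 3 days.
Residual: 276 days.
Total: 1006 days.

1006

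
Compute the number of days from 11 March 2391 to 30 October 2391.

233

March 2391: 31 − 11 = 20 days remain.
Then April (30), May (31), June (30), July (31), August (31), September (30): 30 + 31 + 30 + 31 + 31 + 30 = 183 days.
October 1–30, 2391: 30 days.
Total: 20 + 183 + 30 = 233 days.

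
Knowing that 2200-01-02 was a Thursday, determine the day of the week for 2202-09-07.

January 2, 2200 → January 2, 2201: 365 days (2200 is not a leap year (divisible by 100 but not 400)).
January 2, 2201 → January 2, 2202: 365 days.
January 2202: 31 − 2 = 29 days remain.
Then February 2202 (28), March (31), April (30), May (31), June (30), July (31), August (31): 28 + 31 + 30 + 31 + 30 + 31 + 31 = 212 days.
September 1–7, 2202: 7 days.
Residual: 248 days.
Total: 978 days.
978 mod 7 = 5, so 5 days after Thursday is Tuesday.

Tuesday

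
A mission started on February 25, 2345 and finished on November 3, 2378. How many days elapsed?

Day-of-year of February 25, 2345: 56.
Day-of-year of November 3, 2378: 307.
2345 has 365 days, so 365 − 56 = 309 days remain in 2345.
Full years 2346–2377: 24 common + 8 leap = 24×365 + 8×366 = 11688 days.
Total: 309 + 11688 + 307 = 12304 days.

12304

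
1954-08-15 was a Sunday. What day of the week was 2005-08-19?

Friday

From August 15, 1954 to August 15, 2005: 51 years, of which 13 contain a Feb 29 — 38×365 + 13×366 = 18628 days.
(2000 is a leap year (divisible by 400).)
Within August 2005: 19 − 15 = 4 days.
Total: 18632 days.
18632 mod 7 = 5, so 5 days after Sunday is Friday.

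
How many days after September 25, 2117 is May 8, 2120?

956

September 25, 2117 → September 25, 2118: 365 days.
September 25, 2118 → September 25, 2119: 365 days.
September 2119: 30 − 25 = 5 days remain.
Then October (31), November (30), December (31), January (31), February 2120 (29), March (31), April (30): 31 + 30 + 31 + 31 + 29 + 31 + 30 = 213 days.
May 1–8, 2120: 8 days.
Residual: 226 days.
Total: 956 days.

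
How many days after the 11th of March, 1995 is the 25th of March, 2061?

24121

From March 11, 1995 to March 11, 2061: 66 years, of which 17 contain a Feb 29 — 49×365 + 17×366 = 24107 days.
(2000 is a leap year (divisible by 400).)
Within March 2061: 25 − 11 = 14 days.
Total: 24121 days.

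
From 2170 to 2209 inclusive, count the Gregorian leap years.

9

Years divisible by 4 in [2170, 2209]: 2172, 2176, 2180, 2184, 2188, 2192, 2196, 2200, 2204, 2208.
Of these, 2200 is divisible by 100 but not 400, so not leap.
Leap years: 10 − 1 = 9.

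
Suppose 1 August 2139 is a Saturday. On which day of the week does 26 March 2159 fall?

Monday

From August 1, 2139 to August 1, 2158: 19 years, of which 5 contain a Feb 29 — 14×365 + 5×366 = 6940 days.
August 2158: 31 − 1 = 30 days remain.
Then September (30), October (31), November (30), December (31), January (31), February 2159 (28): 30 + 31 + 30 + 31 + 31 + 28 = 181 days.
March 1–26, 2159: 26 days.
Residual: 237 days.
Total: 7177 days.
7177 mod 7 = 2, so 2 days after Saturday is Monday.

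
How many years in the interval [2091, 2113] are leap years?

Years divisible by 4 in [2091, 2113]: 2092, 2096, 2100, 2104, 2108, 2112.
Of these, 2100 is divisible by 100 but not 400, so not leap.
Leap years: 6 − 1 = 5.

5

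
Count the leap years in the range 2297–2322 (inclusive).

5

Years divisible by 4 in [2297, 2322]: 2300, 2304, 2308, 2312, 2316, 2320.
Of these, 2300 is divisible by 100 but not 400, so not leap.
Leap years: 6 − 1 = 5.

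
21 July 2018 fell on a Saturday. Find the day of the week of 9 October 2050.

Sunday

Day-of-year of July 21, 2018: 202.
Day-of-year of October 9, 2050: 282.
2018 has 365 days, so 365 − 202 = 163 days remain in 2018.
Full years 2019–2049: 23 common + 8 leap = 23×365 + 8×366 = 11323 days.
Total: 163 + 11323 + 282 = 11768 days.
11768 mod 7 = 1, so 1 day after Saturday is Sunday.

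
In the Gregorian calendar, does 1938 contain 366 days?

1938 is not a leap year.

No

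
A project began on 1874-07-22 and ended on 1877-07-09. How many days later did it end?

1083

Day-of-year of July 22, 1874: 203.
Day-of-year of July 9, 1877: 190.
1874 has 365 days, so 365 − 203 = 162 days remain in 1874.
Full years: 1875: 365; 1876: 366. Sum = 731.
Total: 162 + 731 + 190 = 1083 days.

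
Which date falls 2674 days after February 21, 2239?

June 18, 2246

Count 2674 days after February 21, 2239:
Day-of-year of February 21, 2239: 52.
Day-of-year of June 18, 2246: 169.
2239 has 365 days, so 365 − 52 = 313 days remain in 2239.
Full years: 2240: 366; 2241: 365; 2242: 365; 2243: 365; 2244: 366; 2245: 365. Sum = 2192.
Total: 313 + 2192 + 169 = 2674 days.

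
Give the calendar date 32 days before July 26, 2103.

June 24, 2103

Count 32 days before July 26, 2103:
June 2103: 30 − 24 = 6 days remain.
July 1–26, 2103: 26 days.
Total: 6 + 26 = 32 days.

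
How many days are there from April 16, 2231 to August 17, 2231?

123

April 2231: 30 − 16 = 14 days remain.
Then May (31), June (30), July (31): 31 + 30 + 31 = 92 days.
August 1–17, 2231: 17 days.
Total: 14 + 92 + 17 = 123 days.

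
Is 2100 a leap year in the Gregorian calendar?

2100 is not a leap year (divisible by 100 but not 400).

No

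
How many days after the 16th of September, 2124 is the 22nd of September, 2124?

6

Within September 2124: 22 − 16 = 6 days.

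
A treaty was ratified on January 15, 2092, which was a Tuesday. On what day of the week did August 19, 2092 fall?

Tuesday

January 2092: 31 − 15 = 16 days remain.
Then February 2092 (29), March (31), April (30), May (31), June (30), July (31): 29 + 31 + 30 + 31 + 30 + 31 = 182 days.
August 1–19, 2092: 19 days.
Total: 16 + 182 + 19 = 217 days.
217 is a multiple of 7, so August 19, 2092 falls on the same weekday: Tuesday.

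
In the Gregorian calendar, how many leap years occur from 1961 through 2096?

34

Years divisible by 4: 1964, 1968, …, 2096 — 34 in all.
2000 is divisible by 400, so still leap.
No century exceptions apply. Count: 34.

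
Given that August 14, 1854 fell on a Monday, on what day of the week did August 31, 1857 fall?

Day-of-year of August 14, 1854: 226.
Day-of-year of August 31, 1857: 243.
1854 has 365 days, so 365 − 226 = 139 days remain in 1854.
Full years: 1855: 365; 1856: 366. Sum = 731.
Total: 139 + 731 + 243 = 1113 days.
1113 is a multiple of 7, so August 31, 1857 falls on the same weekday: Monday.

Monday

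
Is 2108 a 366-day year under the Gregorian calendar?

Yes

2108 is a leap year.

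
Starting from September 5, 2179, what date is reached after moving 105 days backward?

May 23, 2179

Count 105 days before September 5, 2179:
May 2179: 31 − 23 = 8 days remain.
Then June (30), July (31), August (31): 30 + 31 + 31 = 92 days.
September 1–5, 2179: 5 days.
Total: 8 + 92 + 5 = 105 days.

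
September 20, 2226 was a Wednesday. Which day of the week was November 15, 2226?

September 2226: 30 − 20 = 10 days remain.
Then October (31): 31 days.
November 1–15, 2226: 15 days.
Total: 10 + 31 + 15 = 56 days.
56 is a multiple of 7, so November 15, 2226 falls on the same weekday: Wednesday.

Wednesday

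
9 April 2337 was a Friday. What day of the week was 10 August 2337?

Tuesday

April 2337: 30 − 9 = 21 days remain.
Then May (31), June (30), July (31): 31 + 30 + 31 = 92 days.
August 1–10, 2337: 10 days.
Total: 21 + 92 + 10 = 123 days.
123 mod 7 = 4, so 4 days after Friday is Tuesday.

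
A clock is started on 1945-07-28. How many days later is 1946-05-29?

305

Day-of-year of July 28, 1945: 209.
Day-of-year of May 29, 1946: 149.
1945 has 365 days, so 365 − 209 = 156 days remain in 1945.
Total: 156 + 149 = 305 days.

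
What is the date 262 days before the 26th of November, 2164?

the 9th of March, 2164

Count 262 days before November 26, 2164:
March 2164: 31 − 9 = 22 days remain.
Then April (30), May (31), June (30), July (31), August (31), September (30), October (31): 30 + 31 + 30 + 31 + 31 + 30 + 31 = 214 days.
November 1–26, 2164: 26 days.
Total: 22 + 214 + 26 = 262 days.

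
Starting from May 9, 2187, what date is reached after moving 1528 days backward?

March 3, 2183

Count 1528 days before May 9, 2187:
March 3, 2183 → March 3, 2184: 366 days (2184 is a leap year).
March 3, 2184 → March 3, 2185: 365 days.
March 3, 2185 → March 3, 2186: 365 days.
March 3, 2186 → March 3, 2187: 365 days.
March 2187: 31 − 3 = 28 days remain.
Then April (30): 30 days.
May 1–9, 2187: 9 days.
Residual: 67 days.
Total: 1528 days.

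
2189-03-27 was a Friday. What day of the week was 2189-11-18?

Wednesday

March 2189: 31 − 27 = 4 days remain.
Then April (30), May (31), June (30), July (31), August (31), September (30), October (31): 30 + 31 + 30 + 31 + 31 + 30 + 31 = 214 days.
November 1–18, 2189: 18 days.
Total: 4 + 214 + 18 = 236 days.
236 mod 7 = 5, so 5 days after Friday is Wednesday.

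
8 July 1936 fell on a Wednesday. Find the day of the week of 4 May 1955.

From July 8, 1936 to July 8, 1954: 18 years, of which 4 contain a Feb 29 — 14×365 + 4×366 = 6574 days.
July 1954: 31 − 8 = 23 days remain.
Then 9 full months totalling 273 days.
May 1–4, 1955: 4 days.
Residual: 300 days.
Total: 6874 days.
6874 is a multiple of 7, so 4 May 1955 falls on the same weekday: Wednesday.

Wednesday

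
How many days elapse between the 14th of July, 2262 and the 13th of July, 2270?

2921

From July 14, 2262 to July 14, 2269: 7 years, of which 2 contain a Feb 29 — 5×365 + 2×366 = 2557 days.
July 2269: 31 − 14 = 17 days remain.
Then 11 full months totalling 334 days.
July 1–13, 2270: 13 days.
Residual: 364 days.
Total: 2921 days.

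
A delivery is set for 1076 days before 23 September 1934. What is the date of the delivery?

13 October 1931

Count 1076 days before September 23, 1934:
October 13, 1931 → October 13, 1932: 366 days (1932 is a leap year).
October 13, 1932 → October 13, 1933: 365 days.
October 1933: 31 − 13 = 18 days remain.
Then 10 full months totalling 304 days.
September 1–23, 1934: 23 days.
Residual: 345 days.
Total: 1076 days.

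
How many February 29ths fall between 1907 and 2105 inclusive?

49

Years divisible by 4: 1908, 1912, …, 2104 — 50 in all.
Of these, 2100 is divisible by 100 but not 400, so not leap.
2000 is divisible by 400, so still leap.
Leap years: 50 − 1 = 49.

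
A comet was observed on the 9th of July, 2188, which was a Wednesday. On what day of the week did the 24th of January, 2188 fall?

Count forward from the earlier date (January 24, 2188) to the later (July 9, 2188):
January 2188: 31 − 24 = 7 days remain.
Then February 2188 (29), March (31), April (30), May (31), June (30): 29 + 31 + 30 + 31 + 30 = 151 days.
July 1–9, 2188: 9 days.
Total: 7 + 151 + 9 = 167 days.
167 mod 7 = 6, so 6 days before Wednesday is Thursday.

Thursday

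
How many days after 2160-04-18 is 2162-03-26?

707

April 18, 2160 → April 18, 2161: 365 days.
April 2161: 30 − 18 = 12 days remain.
Then 10 full months totalling 304 days.
March 1–26, 2162: 26 days.
Residual: 342 days.
Total: 707 days.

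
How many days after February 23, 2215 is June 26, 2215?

February 2215: 28 − 23 = 5 days remain (2215 is not a leap year, so February has 28 days).
Then March (31), April (30), May (31): 31 + 30 + 31 = 92 days.
June 1–26, 2215: 26 days.
Total: 5 + 92 + 26 = 123 days.

123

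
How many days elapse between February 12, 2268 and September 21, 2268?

February 2268: 29 − 12 = 17 days remain (2268 is a leap year, so February has 29 days).
Then March (31), April (30), May (31), June (30), July (31), August (31): 31 + 30 + 31 + 30 + 31 + 31 = 184 days.
September 1–21, 2268: 21 days.
Total: 17 + 184 + 21 = 222 days.

222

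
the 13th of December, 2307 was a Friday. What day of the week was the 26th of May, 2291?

Tuesday

Count forward from the earlier date (May 26, 2291) to the later (December 13, 2307):
Day-of-year of May 26, 2291: 146.
Day-of-year of December 13, 2307: 347.
2291 has 365 days, so 365 − 146 = 219 days remain in 2291.
Full years 2292–2306: 12 common + 3 leap = 12×365 + 3×366 = 5478 days.
Total: 219 + 5478 + 347 = 6044 days.
6044 mod 7 = 3, so 3 days before Friday is Tuesday.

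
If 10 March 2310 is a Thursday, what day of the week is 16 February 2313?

Sunday

Day-of-year of March 10, 2310: 69.
Day-of-year of February 16, 2313: 47.
2310 has 365 days, so 365 − 69 = 296 days remain in 2310.
Full years: 2311: 365; 2312: 366. Sum = 731.
Total: 296 + 731 + 47 = 1074 days.
1074 mod 7 = 3, so 3 days after Thursday is Sunday.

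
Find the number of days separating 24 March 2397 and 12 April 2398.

March 24, 2397 → March 24, 2398: 365 days.
March 2398: 31 − 24 = 7 days remain.
April 1–12, 2398: 12 days.
Residual: 19 days.
Total: 384 days.

384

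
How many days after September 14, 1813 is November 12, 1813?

September 1813: 30 − 14 = 16 days remain.
Then October (31): 31 days.
November 1–12, 1813: 12 days.
Total: 16 + 31 + 12 = 59 days.

59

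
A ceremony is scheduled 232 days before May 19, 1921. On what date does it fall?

September 29, 1920

Count 232 days before May 19, 1921:
September 1920: 30 − 29 = 1 day remains.
Then October (31), November (30), December (31), January (31), February 1921 (28), March (31), April (30): 31 + 30 + 31 + 31 + 28 + 31 + 30 = 212 days.
May 1–19, 1921: 19 days.
Residual: 232 days.
Total: 232 days.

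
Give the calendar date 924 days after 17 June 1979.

27 December 1981

Count 924 days after June 17, 1979:
Day-of-year of June 17, 1979: 168.
Day-of-year of December 27, 1981: 361.
1979 has 365 days, so 365 − 168 = 197 days remain in 1979.
Full years: 1980: 366. Sum = 366.
Total: 197 + 366 + 361 = 924 days.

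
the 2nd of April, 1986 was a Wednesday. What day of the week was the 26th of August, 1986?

Tuesday

April 1986: 30 − 2 = 28 days remain.
Then May (31), June (30), July (31): 31 + 30 + 31 = 92 days.
August 1–26, 1986: 26 days.
Total: 28 + 92 + 26 = 146 days.
146 mod 7 = 6, so 6 days after Wednesday is Tuesday.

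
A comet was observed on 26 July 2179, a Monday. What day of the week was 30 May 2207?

Day-of-year of July 26, 2179: 207.
Day-of-year of May 30, 2207: 150.
2179 has 365 days, so 365 − 207 = 158 days remain in 2179.
Full years 2180–2206: 21 common + 6 leap = 21×365 + 6×366 = 9861 days.
Total: 158 + 9861 + 150 = 10169 days.
10169 mod 7 = 5, so 5 days after Monday is Saturday.

Saturday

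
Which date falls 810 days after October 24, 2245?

January 12, 2248

Count 810 days after October 24, 2245:
October 24, 2245 → October 24, 2246: 365 days.
October 24, 2246 → October 24, 2247: 365 days.
October 2247: 31 − 24 = 7 days remain.
Then November (30), December (31): 30 + 31 = 61 days.
January 1–12, 2248: 12 days.
Residual: 80 days.
Total: 810 days.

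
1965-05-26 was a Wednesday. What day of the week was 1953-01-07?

Wednesday

Count forward from the earlier date (January 7, 1953) to the later (May 26, 1965):
From January 7, 1953 to January 7, 1965: 12 years, of which 3 contain a Feb 29 — 9×365 + 3×366 = 4383 days.
January 1965: 31 − 7 = 24 days remain.
Then February 1965 (28), March (31), April (30): 28 + 31 + 30 = 89 days.
May 1–26, 1965: 26 days.
Residual: 139 days.
Total: 4522 days.
4522 is a multiple of 7, so 1953-01-07 falls on the same weekday: Wednesday.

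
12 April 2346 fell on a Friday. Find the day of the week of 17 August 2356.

Friday

From April 12, 2346 to April 12, 2356: 10 years, of which 3 contain a Feb 29 — 7×365 + 3×366 = 3653 days.
April 2356: 30 − 12 = 18 days remain.
Then May (31), June (30), July (31): 31 + 30 + 31 = 92 days.
August 1–17, 2356: 17 days.
Residual: 127 days.
Total: 3780 days.
3780 is a multiple of 7, so 17 August 2356 falls on the same weekday: Friday.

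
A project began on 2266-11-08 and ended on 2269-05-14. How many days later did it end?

November 8, 2266 → November 8, 2267: 365 days.
November 8, 2267 → November 8, 2268: 366 days (2268 is a leap year).
November 2268: 30 − 8 = 22 days remain.
Then December (31), January (31), February 2269 (28), March (31), April (30): 31 + 31 + 28 + 31 + 30 = 151 days.
May 1–14, 2269: 14 days.
Residual: 187 days.
Total: 918 days.

918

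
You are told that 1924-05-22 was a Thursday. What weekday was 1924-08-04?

May 1924: 31 − 22 = 9 days remain.
Then June (30), July (31): 30 + 31 = 61 days.
August 1–4, 1924: 4 days.
Total: 9 + 61 + 4 = 74 days.
74 mod 7 = 4, so 4 days after Thursday is Monday.

Monday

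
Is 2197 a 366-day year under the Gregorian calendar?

No

2197 is not a leap year.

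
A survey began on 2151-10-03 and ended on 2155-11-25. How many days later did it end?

October 3, 2151 → October 3, 2152: 366 days (2152 is a leap year).
October 3, 2152 → October 3, 2153: 365 days.
October 3, 2153 → October 3, 2154: 365 days.
October 3, 2154 → October 3, 2155: 365 days.
October 2155: 31 − 3 = 28 days remain.
November 1–25, 2155: 25 days.
Residual: 53 days.
Total: 1514 days.

1514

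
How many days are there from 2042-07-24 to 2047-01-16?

July 24, 2042 → July 24, 2043: 365 days.
July 24, 2043 → July 24, 2044: 366 days (2044 is a leap year).
July 24, 2044 → July 24, 2045: 365 days.
July 24, 2045 → July 24, 2046: 365 days.
July 2046: 31 − 24 = 7 days remain.
Then August (31), September (30), October (31), November (30), December (31): 31 + 30 + 31 + 30 + 31 = 153 days.
January 1–16, 2047: 16 days.
Residual: 176 days.
Total: 1637 days.

1637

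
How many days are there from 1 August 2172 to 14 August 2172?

13

Within August 2172: 14 − 1 = 13 days.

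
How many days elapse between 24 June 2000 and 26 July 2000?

32

June 2000: 30 − 24 = 6 days remain.
July 1–26, 2000: 26 days.
Total: 6 + 26 = 32 days.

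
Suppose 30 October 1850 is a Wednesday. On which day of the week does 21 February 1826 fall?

Tuesday

Count forward from the earlier date (February 21, 1826) to the later (October 30, 1850):
From February 21, 1826 to February 21, 1850: 24 years, of which 6 contain a Feb 29 — 18×365 + 6×366 = 8766 days.
February 1850: 28 − 21 = 7 days remain (1850 is not a leap year, so February has 28 days).
Then March (31), April (30), May (31), June (30), July (31), August (31), September (30): 31 + 30 + 31 + 30 + 31 + 31 + 30 = 214 days.
October 1–30, 1850: 30 days.
Residual: 251 days.
Total: 9017 days.
9017 mod 7 = 1, so 1 day before Wednesday is Tuesday.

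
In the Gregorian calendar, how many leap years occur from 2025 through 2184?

Years divisible by 4: 2028, 2032, …, 2184 — 40 in all.
Of these, 2100 is divisible by 100 but not 400, so not leap.
Leap years: 40 − 1 = 39.

39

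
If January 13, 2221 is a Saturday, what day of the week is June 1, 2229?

Monday

Day-of-year of January 13, 2221: 13.
Day-of-year of June 1, 2229: 152.
2221 has 365 days, so 365 − 13 = 352 days remain in 2221.
Full years 2222–2228: 5 common + 2 leap = 5×365 + 2×366 = 2557 days.
Total: 352 + 2557 + 152 = 3061 days.
3061 mod 7 = 2, so 2 days after Saturday is Monday.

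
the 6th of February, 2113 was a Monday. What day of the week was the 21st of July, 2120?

Sunday

From February 6, 2113 to February 6, 2120: 7 years, of which 1 contains a Feb 29 — 6×365 + 1×366 = 2556 days.
February 2120: 29 − 6 = 23 days remain (2120 is a leap year, so February has 29 days).
Then March (31), April (30), May (31), June (30): 31 + 30 + 31 + 30 = 122 days.
July 1–21, 2120: 21 days.
Residual: 166 days.
Total: 2722 days.
2722 mod 7 = 6, so 6 days after Monday is Sunday.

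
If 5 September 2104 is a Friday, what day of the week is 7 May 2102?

Sunday

Count forward from the earlier date (May 7, 2102) to the later (September 5, 2104):
May 7, 2102 → May 7, 2103: 365 days.
May 7, 2103 → May 7, 2104: 366 days (2104 is a leap year).
May 2104: 31 − 7 = 24 days remain.
Then June (30), July (31), August (31): 30 + 31 + 31 = 92 days.
September 1–5, 2104: 5 days.
Residual: 121 days.
Total: 852 days.
852 mod 7 = 5, so 5 days before Friday is Sunday.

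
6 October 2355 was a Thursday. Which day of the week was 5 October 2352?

Count forward from the earlier date (October 5, 2352) to the later (October 6, 2355):
Day-of-year of October 5, 2352: 279.
Day-of-year of October 6, 2355: 279.
2352 has 366 days, so 366 − 279 = 87 days remain in 2352.
Full years: 2353: 365; 2354: 365. Sum = 730.
Total: 87 + 730 + 279 = 1096 days.
1096 mod 7 = 4, so 4 days before Thursday is Sunday.

Sunday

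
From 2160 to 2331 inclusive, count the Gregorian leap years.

Years divisible by 4: 2160, 2164, …, 2328 — 43 in all.
Of these, 2200, 2300 are divisible by 100 but not 400, so not leap.
Leap years: 43 − 2 = 41.

41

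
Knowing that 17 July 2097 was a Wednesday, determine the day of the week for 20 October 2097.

July 2097: 31 − 17 = 14 days remain.
Then August (31), September (30): 31 + 30 = 61 days.
October 1–20, 2097: 20 days.
Total: 14 + 61 + 20 = 95 days.
95 mod 7 = 4, so 4 days after Wednesday is Sunday.

Sunday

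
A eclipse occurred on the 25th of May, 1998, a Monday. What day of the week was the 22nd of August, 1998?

Saturday

May 1998: 31 − 25 = 6 days remain.
Then June (30), July (31): 30 + 31 = 61 days.
August 1–22, 1998: 22 days.
Total: 6 + 61 + 22 = 89 days.
89 mod 7 = 5, so 5 days after Monday is Saturday.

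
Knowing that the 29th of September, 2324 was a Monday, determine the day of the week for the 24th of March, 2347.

Day-of-year of September 29, 2324: 273.
Day-of-year of March 24, 2347: 83.
2324 has 366 days, so 366 − 273 = 93 days remain in 2324.
Full years 2325–2346: 17 common + 5 leap = 17×365 + 5×366 = 8035 days.
Total: 93 + 8035 + 83 = 8211 days.
8211 is a multiple of 7, so the 24th of March, 2347 falls on the same weekday: Monday.

Monday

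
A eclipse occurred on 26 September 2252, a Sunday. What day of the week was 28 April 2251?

Count forward from the earlier date (April 28, 2251) to the later (September 26, 2252):
Day-of-year of April 28, 2251: 118.
Day-of-year of September 26, 2252: 270.
2251 has 365 days, so 365 − 118 = 247 days remain in 2251.
Total: 247 + 270 = 517 days.
517 mod 7 = 6, so 6 days before Sunday is Monday.

Monday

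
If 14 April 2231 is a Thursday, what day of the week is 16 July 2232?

April 2231: 30 − 14 = 16 days remain.
Then 14 full months totalling 427 days.
July 1–16, 2232: 16 days.
Total: 16 + 427 + 16 = 459 days.
459 mod 7 = 4, so 4 days after Thursday is Monday.

Monday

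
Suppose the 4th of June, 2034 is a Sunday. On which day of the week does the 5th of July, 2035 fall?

Thursday

Day-of-year of June 4, 2034: 155.
Day-of-year of July 5, 2035: 186.
2034 has 365 days, so 365 − 155 = 210 days remain in 2034.
Total: 210 + 186 = 396 days.
396 mod 7 = 4, so 4 days after Sunday is Thursday.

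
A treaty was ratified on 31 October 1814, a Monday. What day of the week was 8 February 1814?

Tuesday

Count forward from the earlier date (February 8, 1814) to the later (October 31, 1814):
February 1814: 28 − 8 = 20 days remain (1814 is not a leap year, so February has 28 days).
Then March (31), April (30), May (31), June (30), July (31), August (31), September (30): 31 + 30 + 31 + 30 + 31 + 31 + 30 = 214 days.
October 1–31, 1814: 31 days.
Total: 20 + 214 + 31 = 265 days.
265 mod 7 = 6, so 6 days before Monday is Tuesday.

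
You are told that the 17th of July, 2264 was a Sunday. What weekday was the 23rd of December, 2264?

July 2264: 31 − 17 = 14 days remain.
Then August (31), September (30), October (31), November (30): 31 + 30 + 31 + 30 = 122 days.
December 1–23, 2264: 23 days.
Total: 14 + 122 + 23 = 159 days.
159 mod 7 = 5, so 5 days after Sunday is Friday.

Friday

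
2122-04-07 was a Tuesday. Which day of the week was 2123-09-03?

Friday

Day-of-year of April 7, 2122: 97.
Day-of-year of September 3, 2123: 246.
2122 has 365 days, so 365 − 97 = 268 days remain in 2122.
Total: 268 + 246 = 514 days.
514 mod 7 = 3, so 3 days after Tuesday is Friday.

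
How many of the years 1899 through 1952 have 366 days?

13

Years divisible by 4: 1900, 1904, …, 1952 — 14 in all.
Of these, 1900 is divisible by 100 but not 400, so not leap.
Leap years: 14 − 1 = 13.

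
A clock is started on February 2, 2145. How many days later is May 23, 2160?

5589

From February 2, 2145 to February 2, 2160: 15 years, of which 3 contain a Feb 29 — 12×365 + 3×366 = 5478 days.
February 2160: 29 − 2 = 27 days remain (2160 is a leap year, so February has 29 days).
Then March (31), April (30): 31 + 30 = 61 days.
May 1–23, 2160: 23 days.
Residual: 111 days.
Total: 5589 days.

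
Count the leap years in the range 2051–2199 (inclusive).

Years divisible by 4: 2052, 2056, …, 2196 — 37 in all.
Of these, 2100 is divisible by 100 but not 400, so not leap.
Leap years: 37 − 1 = 36.

36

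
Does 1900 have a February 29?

No

1900 is not a leap year (divisible by 100 but not 400).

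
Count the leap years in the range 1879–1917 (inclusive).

9

Years divisible by 4 in [1879, 1917]: 1880, 1884, 1888, 1892, 1896, 1900, 1904, 1908, 1912, 1916.
Of these, 1900 is divisible by 100 but not 400, so not leap.
Leap years: 10 − 1 = 9.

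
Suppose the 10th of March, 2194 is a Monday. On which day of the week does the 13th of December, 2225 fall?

From March 10, 2194 to March 10, 2225: 31 years, of which 7 contain a Feb 29 — 24×365 + 7×366 = 11322 days.
(2200 is not a leap year (divisible by 100 but not 400).)
March 2225: 31 − 10 = 21 days remain.
Then April (30), May (31), June (30), July (31), August (31), September (30), October (31), November (30): 30 + 31 + 30 + 31 + 31 + 30 + 31 + 30 = 244 days.
December 1–13, 2225: 13 days.
Residual: 278 days.
Total: 11600 days.
11600 mod 7 = 1, so 1 day after Monday is Tuesday.

Tuesday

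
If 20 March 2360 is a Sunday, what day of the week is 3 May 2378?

Wednesday

Day-of-year of March 20, 2360: 80.
Day-of-year of May 3, 2378: 123.
2360 has 366 days, so 366 − 80 = 286 days remain in 2360.
Full years 2361–2377: 13 common + 4 leap = 13×365 + 4×366 = 6209 days.
Total: 286 + 6209 + 123 = 6618 days.
6618 mod 7 = 3, so 3 days after Sunday is Wednesday.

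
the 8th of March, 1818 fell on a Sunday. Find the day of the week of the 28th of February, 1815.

Count forward from the earlier date (February 28, 1815) to the later (March 8, 1818):
February 28, 1815 → February 28, 1816: 365 days.
February 28, 1816 → February 28, 1817: 366 days (1816 is a leap year).
February 28, 1817 → February 28, 1818: 365 days.
February 1818: 28 − 28 = 0 days remain (1818 is not a leap year, so February has 28 days).
March 1–8, 1818: 8 days.
Residual: 8 days.
Total: 1104 days.
1104 mod 7 = 5, so 5 days before Sunday is Tuesday.

Tuesday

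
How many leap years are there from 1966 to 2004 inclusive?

Years divisible by 4 in [1966, 2004]: 1968, 1972, 1976, 1980, 1984, 1988, 1992, 1996, 2000, 2004.
2000 is divisible by 400, so still leap.
No century exceptions apply. Count: 10.

10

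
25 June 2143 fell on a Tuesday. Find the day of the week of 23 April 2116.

Thursday

Count forward from the earlier date (April 23, 2116) to the later (June 25, 2143):
Day-of-year of April 23, 2116: 114.
Day-of-year of June 25, 2143: 176.
2116 has 366 days, so 366 − 114 = 252 days remain in 2116.
Full years 2117–2142: 20 common + 6 leap = 20×365 + 6×366 = 9496 days.
Total: 252 + 9496 + 176 = 9924 days.
9924 mod 7 = 5, so 5 days before Tuesday is Thursday.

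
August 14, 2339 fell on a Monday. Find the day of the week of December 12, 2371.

Sunday

From August 14, 2339 to August 14, 2371: 32 years, of which 8 contain a Feb 29 — 24×365 + 8×366 = 11688 days.
August 2371: 31 − 14 = 17 days remain.
Then September (30), October (31), November (30): 30 + 31 + 30 = 91 days.
December 1–12, 2371: 12 days.
Residual: 120 days.
Total: 11808 days.
11808 mod 7 = 6, so 6 days after Monday is Sunday.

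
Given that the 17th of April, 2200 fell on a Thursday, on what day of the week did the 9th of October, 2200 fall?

April 2200: 30 − 17 = 13 days remain.
Then May (31), June (30), July (31), August (31), September (30): 31 + 30 + 31 + 31 + 30 = 153 days.
October 1–9, 2200: 9 days.
Total: 13 + 153 + 9 = 175 days.
175 is a multiple of 7, so the 9th of October, 2200 falls on the same weekday: Thursday.

Thursday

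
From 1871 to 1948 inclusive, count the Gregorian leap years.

19

Years divisible by 4: 1872, 1876, …, 1948 — 20 in all.
Of these, 1900 is divisible by 100 but not 400, so not leap.
Leap years: 20 − 1 = 19.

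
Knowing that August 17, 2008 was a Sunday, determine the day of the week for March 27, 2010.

Saturday

Day-of-year of August 17, 2008: 230.
Day-of-year of March 27, 2010: 86.
2008 has 366 days, so 366 − 230 = 136 days remain in 2008.
Full years: 2009: 365. Sum = 365.
Total: 136 + 365 + 86 = 587 days.
587 mod 7 = 6, so 6 days after Sunday is Saturday.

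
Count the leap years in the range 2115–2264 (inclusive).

37

Years divisible by 4: 2116, 2120, …, 2264 — 38 in all.
Of these, 2200 is divisible by 100 but not 400, so not leap.
Leap years: 38 − 1 = 37.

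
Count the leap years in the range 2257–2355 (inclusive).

Years divisible by 4: 2260, 2264, …, 2352 — 24 in all.
Of these, 2300 is divisible by 100 but not 400, so not leap.
Leap years: 24 − 1 = 23.

23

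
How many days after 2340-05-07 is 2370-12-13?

From May 7, 2340 to May 7, 2370: 30 years, of which 7 contain a Feb 29 — 23×365 + 7×366 = 10957 days.
May 2370: 31 − 7 = 24 days remain.
Then June (30), July (31), August (31), September (30), October (31), November (30): 30 + 31 + 31 + 30 + 31 + 30 = 183 days.
December 1–13, 2370: 13 days.
Residual: 220 days.
Total: 11177 days.

11177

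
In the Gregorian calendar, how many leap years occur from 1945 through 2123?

43

Years divisible by 4: 1948, 1952, …, 2120 — 44 in all.
Of these, 2100 is divisible by 100 but not 400, so not leap.
2000 is divisible by 400, so still leap.
Leap years: 44 − 1 = 43.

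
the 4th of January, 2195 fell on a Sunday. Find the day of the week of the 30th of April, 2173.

Friday

Count forward from the earlier date (April 30, 2173) to the later (January 4, 2195):
From April 30, 2173 to April 30, 2194: 21 years, of which 5 contain a Feb 29 — 16×365 + 5×366 = 7670 days.
April 2194: 30 − 30 = 0 days remain.
Then May (31), June (30), July (31), August (31), September (30), October (31), November (30), December (31): 31 + 30 + 31 + 31 + 30 + 31 + 30 + 31 = 245 days.
January 1–4, 2195: 4 days.
Residual: 249 days.
Total: 7919 days.
7919 mod 7 = 2, so 2 days before Sunday is Friday.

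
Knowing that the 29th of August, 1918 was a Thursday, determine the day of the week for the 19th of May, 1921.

Thursday

August 29, 1918 → August 29, 1919: 365 days.
August 29, 1919 → August 29, 1920: 366 days (1920 is a leap year).
August 1920: 31 − 29 = 2 days remain.
Then September (30), October (31), November (30), December (31), January (31), February 1921 (28), March (31), April (30): 30 + 31 + 30 + 31 + 31 + 28 + 31 + 30 = 242 days.
May 1–19, 1921: 19 days.
Residual: 263 days.
Total: 994 days.
994 is a multiple of 7, so the 19th of May, 1921 falls on the same weekday: Thursday.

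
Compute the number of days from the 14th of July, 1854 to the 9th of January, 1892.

13693

Day-of-year of July 14, 1854: 195.
Day-of-year of January 9, 1892: 9.
1854 has 365 days, so 365 − 195 = 170 days remain in 1854.
Full years 1855–1891: 28 common + 9 leap = 28×365 + 9×366 = 13514 days.
Total: 170 + 13514 + 9 = 13693 days.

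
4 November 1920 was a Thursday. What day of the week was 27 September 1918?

Friday

Count forward from the earlier date (September 27, 1918) to the later (November 4, 1920):
September 1918: 30 − 27 = 3 days remain.
Then 25 full months totalling 762 days.
November 1–4, 1920: 4 days.
Total: 3 + 762 + 4 = 769 days.
769 mod 7 = 6, so 6 days before Thursday is Friday.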